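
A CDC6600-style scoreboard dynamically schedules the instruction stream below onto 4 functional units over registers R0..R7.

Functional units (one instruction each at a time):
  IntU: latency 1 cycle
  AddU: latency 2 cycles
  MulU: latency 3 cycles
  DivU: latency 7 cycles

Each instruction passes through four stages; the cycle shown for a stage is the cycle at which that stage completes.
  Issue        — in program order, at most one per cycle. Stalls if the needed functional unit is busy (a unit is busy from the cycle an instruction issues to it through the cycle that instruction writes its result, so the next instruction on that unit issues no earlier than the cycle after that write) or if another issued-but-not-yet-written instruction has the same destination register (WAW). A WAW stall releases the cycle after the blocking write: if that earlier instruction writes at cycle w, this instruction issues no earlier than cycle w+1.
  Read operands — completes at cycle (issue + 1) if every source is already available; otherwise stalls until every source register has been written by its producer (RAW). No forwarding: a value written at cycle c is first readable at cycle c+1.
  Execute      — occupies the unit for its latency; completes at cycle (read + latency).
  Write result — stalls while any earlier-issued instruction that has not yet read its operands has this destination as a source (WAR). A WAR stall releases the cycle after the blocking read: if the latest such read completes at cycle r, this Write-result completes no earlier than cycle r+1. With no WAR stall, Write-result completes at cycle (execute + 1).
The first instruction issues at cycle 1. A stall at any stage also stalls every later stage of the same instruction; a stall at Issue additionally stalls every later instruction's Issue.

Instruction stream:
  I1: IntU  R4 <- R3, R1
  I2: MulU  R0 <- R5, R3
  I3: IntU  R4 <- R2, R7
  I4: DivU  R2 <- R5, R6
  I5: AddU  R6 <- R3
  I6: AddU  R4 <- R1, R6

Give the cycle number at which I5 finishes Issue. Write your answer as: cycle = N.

cycle = 7

1) issue 1, read 2, done 3, write 4
2) issue 2, read 3, done 6, write 7
3) issue 5, read 6, done 7, write 8  <struct: IntU busy until I1 writes@4>
4) issue 6, read 7, done 14, write 15
5) issue 7, read 8, done 10, write 11
6) issue 12, read 13, done 15, write 16  <struct: AddU busy until I5 writes@11>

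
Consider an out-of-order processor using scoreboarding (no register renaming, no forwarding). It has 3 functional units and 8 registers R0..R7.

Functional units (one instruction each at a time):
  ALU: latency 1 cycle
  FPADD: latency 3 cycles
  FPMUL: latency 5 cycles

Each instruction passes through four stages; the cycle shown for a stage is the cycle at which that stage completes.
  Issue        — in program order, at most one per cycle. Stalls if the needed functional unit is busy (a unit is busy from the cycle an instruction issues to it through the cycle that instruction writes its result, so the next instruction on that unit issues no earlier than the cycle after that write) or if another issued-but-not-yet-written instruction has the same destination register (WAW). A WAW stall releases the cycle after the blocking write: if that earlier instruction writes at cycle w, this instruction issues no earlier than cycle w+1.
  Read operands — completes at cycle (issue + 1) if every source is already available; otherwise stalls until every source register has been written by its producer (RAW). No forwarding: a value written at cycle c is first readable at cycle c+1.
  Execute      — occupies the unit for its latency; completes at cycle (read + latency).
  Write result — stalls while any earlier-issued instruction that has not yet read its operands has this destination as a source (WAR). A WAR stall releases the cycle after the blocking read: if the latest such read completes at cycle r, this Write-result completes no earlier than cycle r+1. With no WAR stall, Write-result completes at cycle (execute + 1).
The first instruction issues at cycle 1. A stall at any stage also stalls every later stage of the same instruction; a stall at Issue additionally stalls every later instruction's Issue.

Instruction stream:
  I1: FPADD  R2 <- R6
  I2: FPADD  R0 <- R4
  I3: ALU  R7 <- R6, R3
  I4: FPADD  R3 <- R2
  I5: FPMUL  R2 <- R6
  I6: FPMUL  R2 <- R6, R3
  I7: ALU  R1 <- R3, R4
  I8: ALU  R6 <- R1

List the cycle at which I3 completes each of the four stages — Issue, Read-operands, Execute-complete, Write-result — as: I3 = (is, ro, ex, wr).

cycle 1: issue I1 (FPADD)
cycle 2: I1 read-ops
cycle 5: I1 finished on FPADD
cycle 6: I1→R2
cycle 7: issue I2 (FPADD)
cycle 8: I2 read-ops | issue I3 (ALU)
cycle 9: I3 read-ops
cycle 10: I3 finished on ALU
cycle 11: I2 finished on FPADD | I3→R7
cycle 12: I2→R0
cycle 13: issue I4 (FPADD)
cycle 14: I4 read-ops | issue I5 (FPMUL)
cycle 15: I5 read-ops
cycle 17: I4 finished on FPADD
cycle 18: I4→R3
cycle 20: I5 finished on FPMUL
cycle 21: I5→R2
cycle 22: issue I6 (FPMUL)
cycle 23: I6 read-ops | issue I7 (ALU)
cycle 24: I7 read-ops
cycle 25: I7 finished on ALU
cycle 26: I7→R1
cycle 27: issue I8 (ALU)
cycle 28: I6 finished on FPMUL | I8 read-ops
cycle 29: I6→R2 | I8 finished on ALU
cycle 30: I8→R6

I3 = (8, 9, 10, 11)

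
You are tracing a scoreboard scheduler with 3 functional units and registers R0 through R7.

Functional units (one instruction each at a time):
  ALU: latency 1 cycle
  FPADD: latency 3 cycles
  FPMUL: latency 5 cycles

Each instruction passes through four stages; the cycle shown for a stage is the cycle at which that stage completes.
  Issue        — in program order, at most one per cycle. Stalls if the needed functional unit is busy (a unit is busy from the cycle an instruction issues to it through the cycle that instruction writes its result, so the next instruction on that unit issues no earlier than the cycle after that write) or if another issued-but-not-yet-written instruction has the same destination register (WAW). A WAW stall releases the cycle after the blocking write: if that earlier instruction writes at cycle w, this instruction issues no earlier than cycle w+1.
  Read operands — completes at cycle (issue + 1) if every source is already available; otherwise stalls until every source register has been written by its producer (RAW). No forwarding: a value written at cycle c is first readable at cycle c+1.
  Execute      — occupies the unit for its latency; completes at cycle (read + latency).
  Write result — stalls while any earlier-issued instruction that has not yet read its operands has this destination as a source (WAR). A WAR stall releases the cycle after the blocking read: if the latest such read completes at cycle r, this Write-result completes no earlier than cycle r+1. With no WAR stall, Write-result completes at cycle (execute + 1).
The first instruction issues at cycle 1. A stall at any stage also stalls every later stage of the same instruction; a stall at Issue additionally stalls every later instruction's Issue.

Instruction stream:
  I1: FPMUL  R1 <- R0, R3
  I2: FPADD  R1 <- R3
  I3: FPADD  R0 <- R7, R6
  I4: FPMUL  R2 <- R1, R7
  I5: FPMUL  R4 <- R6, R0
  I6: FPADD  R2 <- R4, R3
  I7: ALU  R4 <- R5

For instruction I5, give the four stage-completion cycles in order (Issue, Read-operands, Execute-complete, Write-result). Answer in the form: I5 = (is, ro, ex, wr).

c1: issue I1 (FPMUL)
c2: I1 read-ops
c7: I1 finished on FPMUL
c8: I1→R1
c9: issue I2 (FPADD)
c10: I2 read-ops
c13: I2 finished on FPADD
c14: I2→R1
c15: issue I3 (FPADD)
c16: I3 read-ops, issue I4 (FPMUL)
c17: I4 read-ops
c19: I3 finished on FPADD
c20: I3→R0
c22: I4 finished on FPMUL
c23: I4→R2
c24: issue I5 (FPMUL)
c25: I5 read-ops, issue I6 (FPADD)
c30: I5 finished on FPMUL
c31: I5→R4
c32: I6 read-ops, issue I7 (ALU)
c33: I7 read-ops
c34: I7 finished on ALU
c35: I6 finished on FPADD, I7→R4
c36: I6→R2

I5 = (24, 25, 30, 31)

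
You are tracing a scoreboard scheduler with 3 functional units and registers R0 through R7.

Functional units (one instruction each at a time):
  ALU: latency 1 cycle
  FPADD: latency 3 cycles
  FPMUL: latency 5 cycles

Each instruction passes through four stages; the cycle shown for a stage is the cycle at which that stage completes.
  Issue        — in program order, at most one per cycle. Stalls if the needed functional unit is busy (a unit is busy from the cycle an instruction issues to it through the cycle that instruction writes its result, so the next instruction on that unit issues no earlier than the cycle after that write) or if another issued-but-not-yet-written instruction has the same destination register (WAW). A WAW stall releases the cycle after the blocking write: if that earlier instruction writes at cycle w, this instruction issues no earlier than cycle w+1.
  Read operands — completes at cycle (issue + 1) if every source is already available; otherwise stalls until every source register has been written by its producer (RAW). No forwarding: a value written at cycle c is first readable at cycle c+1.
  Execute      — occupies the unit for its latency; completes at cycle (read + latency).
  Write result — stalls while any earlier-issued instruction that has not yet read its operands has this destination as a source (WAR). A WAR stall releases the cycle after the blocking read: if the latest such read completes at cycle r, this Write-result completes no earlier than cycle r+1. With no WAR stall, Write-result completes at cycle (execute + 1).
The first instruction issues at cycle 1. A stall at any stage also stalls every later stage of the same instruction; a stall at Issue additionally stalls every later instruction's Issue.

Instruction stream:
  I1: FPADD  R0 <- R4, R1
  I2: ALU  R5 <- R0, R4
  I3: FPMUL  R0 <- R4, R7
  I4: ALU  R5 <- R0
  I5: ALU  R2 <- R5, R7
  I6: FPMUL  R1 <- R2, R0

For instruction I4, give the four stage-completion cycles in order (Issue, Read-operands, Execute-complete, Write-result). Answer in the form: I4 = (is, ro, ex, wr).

t=1  issue I1 (FPADD)
t=2  I1 read-ops · issue I2 (ALU)
t=5  I1 finished on FPADD
t=6  I1→R0
t=7  I2 read-ops · issue I3 (FPMUL)
t=8  I2 finished on ALU · I3 read-ops
t=9  I2→R5
t=10  issue I4 (ALU)
t=13  I3 finished on FPMUL
t=14  I3→R0
t=15  I4 read-ops
t=16  I4 finished on ALU
t=17  I4→R5
t=18  issue I5 (ALU)
t=19  I5 read-ops · issue I6 (FPMUL)
t=20  I5 finished on ALU
t=21  I5→R2
t=22  I6 read-ops
t=27  I6 finished on FPMUL
t=28  I6→R1

I4 = (10, 15, 16, 17)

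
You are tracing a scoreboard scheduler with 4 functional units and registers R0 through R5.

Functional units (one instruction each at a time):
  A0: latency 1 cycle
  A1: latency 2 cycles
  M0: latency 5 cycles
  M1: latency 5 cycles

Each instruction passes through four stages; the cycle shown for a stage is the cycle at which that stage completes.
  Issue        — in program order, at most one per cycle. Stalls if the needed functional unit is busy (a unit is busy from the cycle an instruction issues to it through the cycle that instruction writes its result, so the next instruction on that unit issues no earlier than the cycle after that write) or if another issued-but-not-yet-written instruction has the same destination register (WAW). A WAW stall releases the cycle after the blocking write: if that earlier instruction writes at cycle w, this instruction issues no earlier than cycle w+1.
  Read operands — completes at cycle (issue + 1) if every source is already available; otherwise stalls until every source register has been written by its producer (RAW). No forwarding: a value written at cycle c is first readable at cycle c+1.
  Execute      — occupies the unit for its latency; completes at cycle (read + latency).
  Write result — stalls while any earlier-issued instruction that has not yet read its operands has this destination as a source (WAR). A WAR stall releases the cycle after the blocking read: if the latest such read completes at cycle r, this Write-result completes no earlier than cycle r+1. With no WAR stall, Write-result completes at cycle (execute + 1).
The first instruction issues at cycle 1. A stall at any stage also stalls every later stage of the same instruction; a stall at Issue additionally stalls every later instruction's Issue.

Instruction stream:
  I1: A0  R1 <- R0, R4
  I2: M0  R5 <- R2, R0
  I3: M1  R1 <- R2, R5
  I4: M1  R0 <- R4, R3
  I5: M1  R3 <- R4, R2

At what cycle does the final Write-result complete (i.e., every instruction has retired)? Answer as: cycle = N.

cycle = 32

[1] I1 issues→A0
[2] I1 reads | I2 issues→M0
[3] I1 exec-done | I2 reads
[4] I1 writes R1
[5] I3 issues→M1
[8] I2 exec-done
[9] I2 writes R5
[10] I3 reads
[15] I3 exec-done
[16] I3 writes R1
[17] I4 issues→M1
[18] I4 reads
[23] I4 exec-done
[24] I4 writes R0
[25] I5 issues→M1
[26] I5 reads
[31] I5 exec-done
[32] I5 writes R3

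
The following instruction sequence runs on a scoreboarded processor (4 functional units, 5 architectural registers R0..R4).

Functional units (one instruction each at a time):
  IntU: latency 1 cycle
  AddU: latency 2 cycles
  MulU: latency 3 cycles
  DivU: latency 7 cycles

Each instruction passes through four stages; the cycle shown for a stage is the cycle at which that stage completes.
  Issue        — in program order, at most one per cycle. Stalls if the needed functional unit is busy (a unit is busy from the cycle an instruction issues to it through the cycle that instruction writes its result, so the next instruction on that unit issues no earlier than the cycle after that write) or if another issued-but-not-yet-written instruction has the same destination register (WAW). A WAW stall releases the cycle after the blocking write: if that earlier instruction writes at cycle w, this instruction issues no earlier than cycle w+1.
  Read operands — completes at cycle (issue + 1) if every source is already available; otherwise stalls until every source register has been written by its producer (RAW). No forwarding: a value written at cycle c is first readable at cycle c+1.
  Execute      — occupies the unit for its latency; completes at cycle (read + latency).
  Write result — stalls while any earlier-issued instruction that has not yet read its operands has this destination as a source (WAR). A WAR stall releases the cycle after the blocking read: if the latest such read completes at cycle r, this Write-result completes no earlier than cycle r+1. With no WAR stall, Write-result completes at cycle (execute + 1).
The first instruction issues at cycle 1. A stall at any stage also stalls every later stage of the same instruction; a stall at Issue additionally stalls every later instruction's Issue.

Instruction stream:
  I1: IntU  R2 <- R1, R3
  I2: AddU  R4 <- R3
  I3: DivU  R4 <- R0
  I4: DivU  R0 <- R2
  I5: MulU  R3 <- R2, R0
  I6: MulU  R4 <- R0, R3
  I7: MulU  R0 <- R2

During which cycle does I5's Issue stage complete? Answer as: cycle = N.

cycle 1: I1 dispatched to IntU
cycle 2: I1 operands ready · I2 dispatched to AddU
cycle 3: I1 complete · I2 operands ready
cycle 4: R2←I1
cycle 5: I2 complete
cycle 6: R4←I2
cycle 7: I3 dispatched to DivU
cycle 8: I3 operands ready
cycle 15: I3 complete
cycle 16: R4←I3
cycle 17: I4 dispatched to DivU
cycle 18: I4 operands ready · I5 dispatched to MulU
cycle 25: I4 complete
cycle 26: R0←I4
cycle 27: I5 operands ready
cycle 30: I5 complete
cycle 31: R3←I5
cycle 32: I6 dispatched to MulU
cycle 33: I6 operands ready
cycle 36: I6 complete
cycle 37: R4←I6
cycle 38: I7 dispatched to MulU
cycle 39: I7 operands ready
cycle 42: I7 complete
cycle 43: R0←I7

cycle = 18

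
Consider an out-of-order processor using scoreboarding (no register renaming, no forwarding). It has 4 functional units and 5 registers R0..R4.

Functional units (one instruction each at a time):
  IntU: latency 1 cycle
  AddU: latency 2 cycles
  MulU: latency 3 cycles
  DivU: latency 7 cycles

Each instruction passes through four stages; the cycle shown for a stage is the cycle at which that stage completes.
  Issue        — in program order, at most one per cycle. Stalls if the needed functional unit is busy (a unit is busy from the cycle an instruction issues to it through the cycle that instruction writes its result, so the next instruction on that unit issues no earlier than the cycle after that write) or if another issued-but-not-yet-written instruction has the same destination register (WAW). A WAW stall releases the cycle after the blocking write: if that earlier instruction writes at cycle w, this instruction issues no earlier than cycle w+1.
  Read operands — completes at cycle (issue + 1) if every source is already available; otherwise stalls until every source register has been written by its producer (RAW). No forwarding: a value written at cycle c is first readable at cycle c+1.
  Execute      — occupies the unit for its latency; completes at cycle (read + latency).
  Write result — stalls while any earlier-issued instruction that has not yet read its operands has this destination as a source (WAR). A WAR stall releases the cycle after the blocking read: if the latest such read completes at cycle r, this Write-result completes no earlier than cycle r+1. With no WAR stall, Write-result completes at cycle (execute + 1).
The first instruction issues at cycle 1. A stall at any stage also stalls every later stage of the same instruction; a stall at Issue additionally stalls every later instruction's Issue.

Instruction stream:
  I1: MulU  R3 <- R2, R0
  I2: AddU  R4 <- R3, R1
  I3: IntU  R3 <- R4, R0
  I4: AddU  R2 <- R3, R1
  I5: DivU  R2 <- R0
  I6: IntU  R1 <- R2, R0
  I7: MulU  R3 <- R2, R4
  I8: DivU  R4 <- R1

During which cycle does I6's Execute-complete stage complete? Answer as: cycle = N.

[1] I1 dispatched to MulU
[2] I1 operands ready · I2 dispatched to AddU
[5] I1 complete
[6] R3←I1
[7] I2 operands ready · I3 dispatched to IntU
[9] I2 complete
[10] R4←I2
[11] I3 operands ready · I4 dispatched to AddU
[12] I3 complete
[13] R3←I3
[14] I4 operands ready
[16] I4 complete
[17] R2←I4
[18] I5 dispatched to DivU
[19] I5 operands ready · I6 dispatched to IntU
[20] I7 dispatched to MulU
[26] I5 complete
[27] R2←I5
[28] I6 operands ready · I7 operands ready · I8 dispatched to DivU
[29] I6 complete
[30] R1←I6
[31] I7 complete · I8 operands ready
[32] R3←I7
[38] I8 complete
[39] R4←I8

cycle = 29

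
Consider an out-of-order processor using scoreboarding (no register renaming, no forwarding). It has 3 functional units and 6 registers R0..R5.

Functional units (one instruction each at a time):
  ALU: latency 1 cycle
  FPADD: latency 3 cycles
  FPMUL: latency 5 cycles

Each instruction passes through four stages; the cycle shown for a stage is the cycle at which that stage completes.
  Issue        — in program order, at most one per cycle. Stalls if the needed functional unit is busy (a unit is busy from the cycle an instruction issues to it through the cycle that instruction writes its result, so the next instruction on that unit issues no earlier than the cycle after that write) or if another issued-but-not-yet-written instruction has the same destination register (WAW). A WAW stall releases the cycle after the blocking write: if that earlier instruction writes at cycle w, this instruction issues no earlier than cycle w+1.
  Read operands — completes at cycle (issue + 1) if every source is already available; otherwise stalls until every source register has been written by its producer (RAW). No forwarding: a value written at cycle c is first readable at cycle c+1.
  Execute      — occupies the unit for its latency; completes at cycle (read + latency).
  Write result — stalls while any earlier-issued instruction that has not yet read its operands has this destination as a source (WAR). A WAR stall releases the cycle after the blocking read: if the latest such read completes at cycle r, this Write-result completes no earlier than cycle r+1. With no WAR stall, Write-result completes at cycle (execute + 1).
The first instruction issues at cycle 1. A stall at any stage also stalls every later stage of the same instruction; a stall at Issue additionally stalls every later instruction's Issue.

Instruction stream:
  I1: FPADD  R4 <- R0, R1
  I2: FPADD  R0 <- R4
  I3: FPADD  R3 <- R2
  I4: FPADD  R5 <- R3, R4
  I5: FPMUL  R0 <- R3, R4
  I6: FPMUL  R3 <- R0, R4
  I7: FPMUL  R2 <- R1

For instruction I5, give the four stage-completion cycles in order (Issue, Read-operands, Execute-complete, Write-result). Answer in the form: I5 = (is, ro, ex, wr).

I5 = (20, 21, 26, 27)

I1: IS=1 RO=2 EX=5 WR=6
I2: IS=7 RO=8 EX=11 WR=12  [struct: FPADD busy until I1 writes@6]
I3: IS=13 RO=14 EX=17 WR=18  [struct: FPADD busy until I2 writes@12]
I4: IS=19 RO=20 EX=23 WR=24  [struct: FPADD busy until I3 writes@18]
I5: IS=20 RO=21 EX=26 WR=27
I6: IS=28 RO=29 EX=34 WR=35  [struct: FPMUL busy until I5 writes@27]
I7: IS=36 RO=37 EX=42 WR=43  [struct: FPMUL busy until I6 writes@35]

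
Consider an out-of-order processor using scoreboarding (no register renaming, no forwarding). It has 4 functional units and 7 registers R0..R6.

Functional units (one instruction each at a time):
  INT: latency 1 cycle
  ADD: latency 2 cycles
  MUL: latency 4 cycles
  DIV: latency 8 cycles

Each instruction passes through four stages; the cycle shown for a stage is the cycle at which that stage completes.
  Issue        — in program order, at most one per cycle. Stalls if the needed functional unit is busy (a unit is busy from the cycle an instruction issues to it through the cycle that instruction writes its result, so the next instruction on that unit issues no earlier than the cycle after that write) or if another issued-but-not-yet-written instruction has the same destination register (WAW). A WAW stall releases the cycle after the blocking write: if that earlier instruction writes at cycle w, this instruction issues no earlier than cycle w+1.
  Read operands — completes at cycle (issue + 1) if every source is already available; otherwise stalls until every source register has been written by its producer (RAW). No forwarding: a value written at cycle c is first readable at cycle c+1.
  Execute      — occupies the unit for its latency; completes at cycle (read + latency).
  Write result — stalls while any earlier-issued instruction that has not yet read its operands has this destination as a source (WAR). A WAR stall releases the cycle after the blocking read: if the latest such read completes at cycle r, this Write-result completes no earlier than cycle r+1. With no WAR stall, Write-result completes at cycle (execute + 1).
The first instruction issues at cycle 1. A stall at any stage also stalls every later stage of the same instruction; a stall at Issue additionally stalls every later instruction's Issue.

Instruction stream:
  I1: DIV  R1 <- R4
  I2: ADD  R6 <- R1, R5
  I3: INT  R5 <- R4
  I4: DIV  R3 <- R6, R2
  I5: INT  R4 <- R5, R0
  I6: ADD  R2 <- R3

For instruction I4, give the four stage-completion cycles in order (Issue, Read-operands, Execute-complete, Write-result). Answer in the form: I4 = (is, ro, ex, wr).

I4 = (12, 16, 24, 25)

1) issue 1, read 2, done 10, write 11
2) issue 2, read 12, done 14, write 15  <RAW R1: wait I1 write@11>
3) issue 3, read 4, done 5, write 13  <WAR R5: wait I2 read@12>
4) issue 12, read 16, done 24, write 25  <struct: DIV busy until I1 writes@11 / RAW R6: wait I2 write@15>
5) issue 14, read 15, done 16, write 17  <struct: INT busy until I3 writes@13>
6) issue 16, read 26, done 28, write 29  <struct: ADD busy until I2 writes@15 / RAW R3: wait I4 write@25>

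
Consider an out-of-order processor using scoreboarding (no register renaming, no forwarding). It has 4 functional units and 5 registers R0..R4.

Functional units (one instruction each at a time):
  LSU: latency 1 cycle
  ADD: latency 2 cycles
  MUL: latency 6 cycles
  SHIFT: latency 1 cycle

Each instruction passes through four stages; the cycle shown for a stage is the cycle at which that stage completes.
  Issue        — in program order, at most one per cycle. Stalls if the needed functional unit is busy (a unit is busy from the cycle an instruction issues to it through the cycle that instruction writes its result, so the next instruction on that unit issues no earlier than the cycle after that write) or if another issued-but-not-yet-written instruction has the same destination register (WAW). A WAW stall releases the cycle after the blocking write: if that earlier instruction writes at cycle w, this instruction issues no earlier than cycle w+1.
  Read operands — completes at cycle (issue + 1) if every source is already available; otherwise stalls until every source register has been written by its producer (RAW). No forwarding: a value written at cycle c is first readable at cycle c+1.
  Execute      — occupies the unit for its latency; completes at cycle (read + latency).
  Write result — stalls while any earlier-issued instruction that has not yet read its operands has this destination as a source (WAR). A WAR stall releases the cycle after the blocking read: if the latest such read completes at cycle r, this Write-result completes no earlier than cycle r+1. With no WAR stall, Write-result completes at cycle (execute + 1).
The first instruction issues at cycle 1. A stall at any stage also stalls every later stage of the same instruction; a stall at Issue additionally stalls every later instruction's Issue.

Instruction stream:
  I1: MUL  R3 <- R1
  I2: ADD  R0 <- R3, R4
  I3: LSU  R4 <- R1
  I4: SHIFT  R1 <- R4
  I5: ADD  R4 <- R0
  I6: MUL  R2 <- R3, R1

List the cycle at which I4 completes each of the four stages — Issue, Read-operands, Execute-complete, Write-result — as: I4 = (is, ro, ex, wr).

I4 = (4, 12, 13, 14)

[1] issue I1 (MUL)
[2] I1 read-ops; issue I2 (ADD)
[3] issue I3 (LSU)
[4] I3 read-ops; issue I4 (SHIFT)
[5] I3 finished on LSU
[8] I1 finished on MUL
[9] I1→R3
[10] I2 read-ops
[11] I3→R4
[12] I2 finished on ADD; I4 read-ops
[13] I2→R0; I4 finished on SHIFT
[14] I4→R1; issue I5 (ADD)
[15] I5 read-ops; issue I6 (MUL)
[16] I6 read-ops
[17] I5 finished on ADD
[18] I5→R4
[22] I6 finished on MUL
[23] I6→R2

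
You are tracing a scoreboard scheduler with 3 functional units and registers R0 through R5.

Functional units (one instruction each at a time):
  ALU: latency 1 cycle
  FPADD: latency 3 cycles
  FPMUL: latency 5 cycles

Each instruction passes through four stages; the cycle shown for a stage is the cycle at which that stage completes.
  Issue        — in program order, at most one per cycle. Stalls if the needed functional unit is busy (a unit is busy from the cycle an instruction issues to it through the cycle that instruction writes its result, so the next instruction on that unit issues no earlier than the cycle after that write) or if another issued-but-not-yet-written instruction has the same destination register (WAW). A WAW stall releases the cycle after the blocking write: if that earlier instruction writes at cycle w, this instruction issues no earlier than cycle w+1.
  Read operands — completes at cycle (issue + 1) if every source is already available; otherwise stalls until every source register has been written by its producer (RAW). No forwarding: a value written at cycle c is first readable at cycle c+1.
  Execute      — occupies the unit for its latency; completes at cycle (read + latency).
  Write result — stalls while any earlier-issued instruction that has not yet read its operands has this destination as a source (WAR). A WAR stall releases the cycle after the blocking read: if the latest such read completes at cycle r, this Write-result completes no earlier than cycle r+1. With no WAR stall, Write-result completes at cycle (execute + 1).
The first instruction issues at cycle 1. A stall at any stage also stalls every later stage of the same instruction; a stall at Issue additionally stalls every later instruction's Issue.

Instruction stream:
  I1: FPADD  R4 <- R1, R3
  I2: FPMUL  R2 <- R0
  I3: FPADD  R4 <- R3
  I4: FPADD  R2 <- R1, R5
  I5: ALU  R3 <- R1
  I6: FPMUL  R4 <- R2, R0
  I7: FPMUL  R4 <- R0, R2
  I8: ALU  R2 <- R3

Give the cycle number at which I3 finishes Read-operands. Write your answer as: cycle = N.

t=1  issue I1 (FPADD)
t=2  I1 read-ops | issue I2 (FPMUL)
t=3  I2 read-ops
t=5  I1 finished on FPADD
t=6  I1→R4
t=7  issue I3 (FPADD)
t=8  I2 finished on FPMUL | I3 read-ops
t=9  I2→R2
t=11  I3 finished on FPADD
t=12  I3→R4
t=13  issue I4 (FPADD)
t=14  I4 read-ops | issue I5 (ALU)
t=15  I5 read-ops | issue I6 (FPMUL)
t=16  I5 finished on ALU
t=17  I4 finished on FPADD | I5→R3
t=18  I4→R2
t=19  I6 read-ops
t=24  I6 finished on FPMUL
t=25  I6→R4
t=26  issue I7 (FPMUL)
t=27  I7 read-ops | issue I8 (ALU)
t=28  I8 read-ops
t=29  I8 finished on ALU
t=30  I8→R2
t=32  I7 finished on FPMUL
t=33  I7→R4

cycle = 8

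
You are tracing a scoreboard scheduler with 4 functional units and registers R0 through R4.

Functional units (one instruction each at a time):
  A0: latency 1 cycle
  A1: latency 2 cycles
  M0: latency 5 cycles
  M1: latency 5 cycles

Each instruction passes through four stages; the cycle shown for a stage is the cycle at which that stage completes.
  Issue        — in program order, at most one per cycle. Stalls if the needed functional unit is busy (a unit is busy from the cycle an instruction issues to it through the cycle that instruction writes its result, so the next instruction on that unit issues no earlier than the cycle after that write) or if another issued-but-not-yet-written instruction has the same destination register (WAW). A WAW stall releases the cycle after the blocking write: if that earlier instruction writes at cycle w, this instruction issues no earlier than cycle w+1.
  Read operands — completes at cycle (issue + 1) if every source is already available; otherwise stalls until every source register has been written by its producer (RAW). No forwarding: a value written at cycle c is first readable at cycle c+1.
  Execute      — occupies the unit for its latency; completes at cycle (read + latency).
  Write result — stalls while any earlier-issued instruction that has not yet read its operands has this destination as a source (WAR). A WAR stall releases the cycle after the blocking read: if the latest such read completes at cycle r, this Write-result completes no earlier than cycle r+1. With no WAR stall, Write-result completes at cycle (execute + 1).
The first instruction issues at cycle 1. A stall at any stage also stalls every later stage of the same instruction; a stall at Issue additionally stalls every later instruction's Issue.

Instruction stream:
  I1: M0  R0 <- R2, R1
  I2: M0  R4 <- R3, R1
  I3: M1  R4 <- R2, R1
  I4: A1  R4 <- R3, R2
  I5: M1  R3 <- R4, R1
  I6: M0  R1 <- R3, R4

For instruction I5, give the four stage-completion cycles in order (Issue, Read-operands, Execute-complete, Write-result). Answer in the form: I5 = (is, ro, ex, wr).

t=1  issue I1 (M0)
t=2  I1 read-ops
t=7  I1 finished on M0
t=8  I1→R0
t=9  issue I2 (M0)
t=10  I2 read-ops
t=15  I2 finished on M0
t=16  I2→R4
t=17  issue I3 (M1)
t=18  I3 read-ops
t=23  I3 finished on M1
t=24  I3→R4
t=25  issue I4 (A1)
t=26  I4 read-ops · issue I5 (M1)
t=27  issue I6 (M0)
t=28  I4 finished on A1
t=29  I4→R4
t=30  I5 read-ops
t=35  I5 finished on M1
t=36  I5→R3
t=37  I6 read-ops
t=42  I6 finished on M0
t=43  I6→R1

I5 = (26, 30, 35, 36)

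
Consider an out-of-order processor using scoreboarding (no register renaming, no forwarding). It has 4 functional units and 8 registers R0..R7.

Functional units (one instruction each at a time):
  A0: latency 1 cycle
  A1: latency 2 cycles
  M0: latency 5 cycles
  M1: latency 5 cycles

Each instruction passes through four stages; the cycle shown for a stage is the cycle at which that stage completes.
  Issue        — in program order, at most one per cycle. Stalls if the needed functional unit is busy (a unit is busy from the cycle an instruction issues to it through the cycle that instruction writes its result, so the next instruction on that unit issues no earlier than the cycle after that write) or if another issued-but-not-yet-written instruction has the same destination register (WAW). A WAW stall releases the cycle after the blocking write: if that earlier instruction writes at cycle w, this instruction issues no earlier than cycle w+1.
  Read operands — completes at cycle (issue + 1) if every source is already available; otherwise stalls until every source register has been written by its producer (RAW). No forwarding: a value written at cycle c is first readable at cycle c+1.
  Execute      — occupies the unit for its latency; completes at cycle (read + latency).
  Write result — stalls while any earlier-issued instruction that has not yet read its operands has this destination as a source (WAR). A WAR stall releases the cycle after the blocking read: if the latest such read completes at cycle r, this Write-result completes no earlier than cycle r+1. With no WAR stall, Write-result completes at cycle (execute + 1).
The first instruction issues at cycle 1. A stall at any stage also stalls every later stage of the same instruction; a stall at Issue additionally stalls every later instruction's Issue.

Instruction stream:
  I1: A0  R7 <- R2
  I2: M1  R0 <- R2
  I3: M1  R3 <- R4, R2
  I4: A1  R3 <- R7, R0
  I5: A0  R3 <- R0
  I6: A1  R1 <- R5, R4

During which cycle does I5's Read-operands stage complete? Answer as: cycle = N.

cycle = 24

[1] I1 issues→A0
[2] I1 reads | I2 issues→M1
[3] I1 exec-done | I2 reads
[4] I1 writes R7
[8] I2 exec-done
[9] I2 writes R0
[10] I3 issues→M1
[11] I3 reads
[16] I3 exec-done
[17] I3 writes R3
[18] I4 issues→A1
[19] I4 reads
[21] I4 exec-done
[22] I4 writes R3
[23] I5 issues→A0
[24] I5 reads | I6 issues→A1
[25] I5 exec-done | I6 reads
[26] I5 writes R3
[27] I6 exec-done
[28] I6 writes R1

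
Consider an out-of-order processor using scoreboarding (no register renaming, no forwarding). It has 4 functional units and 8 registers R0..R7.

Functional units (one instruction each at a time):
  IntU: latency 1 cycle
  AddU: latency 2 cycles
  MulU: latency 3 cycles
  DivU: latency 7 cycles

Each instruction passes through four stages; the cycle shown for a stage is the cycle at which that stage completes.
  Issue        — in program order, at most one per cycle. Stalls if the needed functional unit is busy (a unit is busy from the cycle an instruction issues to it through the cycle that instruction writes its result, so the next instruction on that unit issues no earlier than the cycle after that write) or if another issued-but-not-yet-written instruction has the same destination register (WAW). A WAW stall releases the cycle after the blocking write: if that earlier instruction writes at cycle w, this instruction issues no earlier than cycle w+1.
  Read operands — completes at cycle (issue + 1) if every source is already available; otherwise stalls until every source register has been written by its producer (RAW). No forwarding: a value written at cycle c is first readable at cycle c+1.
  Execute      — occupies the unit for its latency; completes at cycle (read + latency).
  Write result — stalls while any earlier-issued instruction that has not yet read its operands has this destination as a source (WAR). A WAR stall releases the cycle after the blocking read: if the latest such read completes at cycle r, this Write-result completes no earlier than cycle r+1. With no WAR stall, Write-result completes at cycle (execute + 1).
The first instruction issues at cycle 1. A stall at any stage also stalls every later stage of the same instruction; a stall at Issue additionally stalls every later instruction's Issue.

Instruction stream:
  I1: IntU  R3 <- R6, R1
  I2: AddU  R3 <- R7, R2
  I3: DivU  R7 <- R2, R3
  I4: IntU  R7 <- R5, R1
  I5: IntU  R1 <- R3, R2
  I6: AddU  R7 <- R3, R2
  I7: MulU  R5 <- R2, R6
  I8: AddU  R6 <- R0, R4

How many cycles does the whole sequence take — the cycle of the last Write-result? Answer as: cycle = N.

cycle = 33

  I1 | 1 | 2 | 3 | 4
  I2 | 5 | 6 | 8 | 9   WAW R3: wait I1 write@4
  I3 | 6 | 10 | 17 | 18   RAW R3: wait I2 write@9
  I4 | 19 | 20 | 21 | 22   WAW R7: wait I3 write@18
  I5 | 23 | 24 | 25 | 26   struct: IntU busy until I4 writes@22
  I6 | 24 | 25 | 27 | 28
  I7 | 25 | 26 | 29 | 30
  I8 | 29 | 30 | 32 | 33   struct: AddU busy until I6 writes@28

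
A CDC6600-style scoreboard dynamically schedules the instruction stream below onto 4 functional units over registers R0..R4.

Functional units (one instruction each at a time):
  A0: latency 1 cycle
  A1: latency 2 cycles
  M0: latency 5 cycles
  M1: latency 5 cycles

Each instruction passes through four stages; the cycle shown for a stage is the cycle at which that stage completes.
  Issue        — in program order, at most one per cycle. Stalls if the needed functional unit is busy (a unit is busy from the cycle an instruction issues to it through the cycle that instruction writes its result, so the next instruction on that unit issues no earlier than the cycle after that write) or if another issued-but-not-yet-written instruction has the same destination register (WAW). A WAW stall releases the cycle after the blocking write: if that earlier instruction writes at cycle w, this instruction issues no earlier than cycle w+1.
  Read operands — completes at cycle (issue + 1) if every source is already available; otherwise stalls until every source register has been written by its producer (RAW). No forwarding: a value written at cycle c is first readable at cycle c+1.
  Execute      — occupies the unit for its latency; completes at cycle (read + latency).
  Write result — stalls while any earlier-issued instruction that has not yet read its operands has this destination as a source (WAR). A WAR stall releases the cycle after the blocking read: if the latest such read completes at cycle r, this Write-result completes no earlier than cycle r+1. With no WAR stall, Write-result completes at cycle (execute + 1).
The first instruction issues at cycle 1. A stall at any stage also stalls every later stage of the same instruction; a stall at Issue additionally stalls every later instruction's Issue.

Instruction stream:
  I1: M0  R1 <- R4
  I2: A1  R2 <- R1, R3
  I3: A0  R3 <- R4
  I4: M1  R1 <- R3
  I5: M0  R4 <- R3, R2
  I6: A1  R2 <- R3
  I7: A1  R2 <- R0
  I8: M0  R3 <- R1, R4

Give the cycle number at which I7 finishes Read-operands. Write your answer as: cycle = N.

cycle = 19

I1: IS=1 RO=2 EX=7 WR=8
I2: IS=2 RO=9 EX=11 WR=12  [RAW R1: wait I1 write@8]
I3: IS=3 RO=4 EX=5 WR=10  [WAR R3: wait I2 read@9]
I4: IS=9 RO=11 EX=16 WR=17  [WAW R1: wait I1 write@8; RAW R3: wait I3 write@10]
I5: IS=10 RO=13 EX=18 WR=19  [RAW R2: wait I2 write@12]
I6: IS=13 RO=14 EX=16 WR=17  [struct: A1 busy until I2 writes@12]
I7: IS=18 RO=19 EX=21 WR=22  [struct: A1 busy until I6 writes@17]
I8: IS=20 RO=21 EX=26 WR=27  [struct: M0 busy until I5 writes@19]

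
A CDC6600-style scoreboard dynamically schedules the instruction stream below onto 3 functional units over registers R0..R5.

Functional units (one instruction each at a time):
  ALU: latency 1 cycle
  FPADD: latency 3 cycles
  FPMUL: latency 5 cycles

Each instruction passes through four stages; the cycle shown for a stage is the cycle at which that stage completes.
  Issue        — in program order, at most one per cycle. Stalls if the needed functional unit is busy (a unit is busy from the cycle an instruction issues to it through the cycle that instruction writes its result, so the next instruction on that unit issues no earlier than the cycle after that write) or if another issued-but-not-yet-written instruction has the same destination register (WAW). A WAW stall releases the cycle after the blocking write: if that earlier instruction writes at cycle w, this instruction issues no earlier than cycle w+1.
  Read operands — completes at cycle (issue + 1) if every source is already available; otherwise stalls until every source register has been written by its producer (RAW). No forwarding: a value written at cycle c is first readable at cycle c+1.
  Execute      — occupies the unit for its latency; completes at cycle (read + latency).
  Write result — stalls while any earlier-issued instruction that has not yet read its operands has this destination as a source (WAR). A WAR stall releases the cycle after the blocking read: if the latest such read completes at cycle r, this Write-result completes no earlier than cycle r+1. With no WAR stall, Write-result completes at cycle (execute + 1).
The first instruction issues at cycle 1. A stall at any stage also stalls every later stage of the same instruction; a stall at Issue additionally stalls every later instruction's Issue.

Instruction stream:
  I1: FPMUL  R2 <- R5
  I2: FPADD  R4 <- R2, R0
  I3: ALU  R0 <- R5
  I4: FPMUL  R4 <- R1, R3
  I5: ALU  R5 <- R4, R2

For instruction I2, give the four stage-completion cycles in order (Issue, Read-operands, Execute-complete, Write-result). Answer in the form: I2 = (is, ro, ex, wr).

I2 = (2, 9, 12, 13)

I1: IS=1 RO=2 EX=7 WR=8
I2: IS=2 RO=9 EX=12 WR=13  [RAW R2: wait I1 write@8]
I3: IS=3 RO=4 EX=5 WR=10  [WAR R0: wait I2 read@9]
I4: IS=14 RO=15 EX=20 WR=21  [WAW R4: wait I2 write@13]
I5: IS=15 RO=22 EX=23 WR=24  [RAW R4: wait I4 write@21]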